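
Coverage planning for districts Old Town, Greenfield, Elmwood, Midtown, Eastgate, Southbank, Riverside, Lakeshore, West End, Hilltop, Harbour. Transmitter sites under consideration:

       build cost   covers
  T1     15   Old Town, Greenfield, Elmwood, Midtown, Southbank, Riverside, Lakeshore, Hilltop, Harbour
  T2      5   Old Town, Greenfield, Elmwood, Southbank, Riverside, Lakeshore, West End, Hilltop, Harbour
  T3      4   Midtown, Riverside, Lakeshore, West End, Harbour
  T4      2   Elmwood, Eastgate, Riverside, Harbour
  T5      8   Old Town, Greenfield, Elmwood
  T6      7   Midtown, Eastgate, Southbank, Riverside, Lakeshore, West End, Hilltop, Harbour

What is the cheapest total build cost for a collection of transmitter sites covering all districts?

T2, T3, T4 cover every district at build cost 5 + 4 + 2 = 11.
Any cover uses at least 2 transmitter sites; among all covering selections none totals below 11.

11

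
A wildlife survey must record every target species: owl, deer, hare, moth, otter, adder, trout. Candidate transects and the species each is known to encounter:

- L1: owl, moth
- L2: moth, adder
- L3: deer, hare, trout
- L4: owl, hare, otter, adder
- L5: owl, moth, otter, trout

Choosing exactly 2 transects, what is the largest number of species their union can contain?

6

Choosing L3, L4 covers {owl, deer, hare, otter, adder, trout} — 6 species.
No choice of 2 transects does better; here moth is left uncovered.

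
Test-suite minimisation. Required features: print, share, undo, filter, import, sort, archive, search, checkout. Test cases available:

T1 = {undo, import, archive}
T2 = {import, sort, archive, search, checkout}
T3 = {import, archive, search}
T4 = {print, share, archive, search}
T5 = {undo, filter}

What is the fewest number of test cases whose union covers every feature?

3

T2, T4, T5 together cover {print, share, undo, filter, import, sort, archive, search, checkout} — every feature.
No 2 of the 5 test cases cover everything (all 10 pairs fall short), so 3 is minimum.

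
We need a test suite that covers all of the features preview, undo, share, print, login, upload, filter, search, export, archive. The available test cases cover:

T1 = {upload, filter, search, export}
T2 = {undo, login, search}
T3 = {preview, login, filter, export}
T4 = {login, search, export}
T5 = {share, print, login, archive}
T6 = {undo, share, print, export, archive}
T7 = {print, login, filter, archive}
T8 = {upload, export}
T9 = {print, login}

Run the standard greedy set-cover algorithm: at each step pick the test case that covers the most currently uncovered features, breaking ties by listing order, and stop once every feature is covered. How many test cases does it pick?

Pick 1: T6 covers 5 new features (undo, share, print, export, archive).
Pick 2: T1 covers 3 new features (upload, filter, search).
Pick 3: T3 covers 2 new features (preview, login).
Greedy uses 3 test cases.

3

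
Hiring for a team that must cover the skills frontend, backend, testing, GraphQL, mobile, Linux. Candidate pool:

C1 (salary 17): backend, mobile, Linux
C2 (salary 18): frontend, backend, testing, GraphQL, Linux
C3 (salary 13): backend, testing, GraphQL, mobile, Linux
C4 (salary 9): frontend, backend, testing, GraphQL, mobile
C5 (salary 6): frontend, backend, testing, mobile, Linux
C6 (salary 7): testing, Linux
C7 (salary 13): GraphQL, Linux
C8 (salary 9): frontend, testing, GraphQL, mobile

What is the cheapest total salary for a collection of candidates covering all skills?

C4, C5 cover every skill at salary 9 + 6 = 15.
Any cover uses at least 2 candidates; among all covering selections none totals below 15.

15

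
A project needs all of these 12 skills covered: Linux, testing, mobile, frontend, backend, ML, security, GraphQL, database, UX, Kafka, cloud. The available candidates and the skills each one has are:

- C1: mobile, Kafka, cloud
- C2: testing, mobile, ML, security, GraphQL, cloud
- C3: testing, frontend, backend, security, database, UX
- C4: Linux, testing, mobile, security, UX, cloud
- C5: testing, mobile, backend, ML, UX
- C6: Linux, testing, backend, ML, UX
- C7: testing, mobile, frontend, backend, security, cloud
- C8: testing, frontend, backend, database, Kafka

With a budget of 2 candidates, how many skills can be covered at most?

Choosing C2, C3 covers {testing, mobile, frontend, backend, ML, security, GraphQL, database, UX, cloud} — 10 skills.
No choice of 2 candidates does better; here Linux, Kafka are left uncovered.

10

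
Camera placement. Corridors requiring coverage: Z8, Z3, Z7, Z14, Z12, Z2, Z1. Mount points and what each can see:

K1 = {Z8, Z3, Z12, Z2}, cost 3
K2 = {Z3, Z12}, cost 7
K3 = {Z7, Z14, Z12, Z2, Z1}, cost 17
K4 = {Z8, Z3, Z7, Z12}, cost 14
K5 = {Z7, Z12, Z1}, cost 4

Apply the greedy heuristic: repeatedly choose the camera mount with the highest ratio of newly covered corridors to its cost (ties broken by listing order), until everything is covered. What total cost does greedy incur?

24

Pick 1: K1 adds 4 new (Z8, Z3, Z12, Z2) at cost 3 (ratio 4/3).
Pick 2: K5 adds 2 new (Z7, Z1) at cost 4 (ratio 2/4).
Pick 3: K3 adds 1 new (Z14) at cost 17 (ratio 1/17).
Greedy total cost: 3 + 4 + 17 = 24. (The true optimum is 20, so greedy overshoots here.)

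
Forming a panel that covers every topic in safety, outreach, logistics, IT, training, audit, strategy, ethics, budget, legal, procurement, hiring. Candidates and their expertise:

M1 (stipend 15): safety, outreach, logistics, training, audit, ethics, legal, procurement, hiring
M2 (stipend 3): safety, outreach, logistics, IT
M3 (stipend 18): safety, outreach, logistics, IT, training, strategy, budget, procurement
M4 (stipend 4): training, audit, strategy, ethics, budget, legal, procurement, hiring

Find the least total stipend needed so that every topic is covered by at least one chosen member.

7

M2, M4 cover every topic at stipend 3 + 4 = 7.
Any cover uses at least 2 members; among all covering selections none totals below 7.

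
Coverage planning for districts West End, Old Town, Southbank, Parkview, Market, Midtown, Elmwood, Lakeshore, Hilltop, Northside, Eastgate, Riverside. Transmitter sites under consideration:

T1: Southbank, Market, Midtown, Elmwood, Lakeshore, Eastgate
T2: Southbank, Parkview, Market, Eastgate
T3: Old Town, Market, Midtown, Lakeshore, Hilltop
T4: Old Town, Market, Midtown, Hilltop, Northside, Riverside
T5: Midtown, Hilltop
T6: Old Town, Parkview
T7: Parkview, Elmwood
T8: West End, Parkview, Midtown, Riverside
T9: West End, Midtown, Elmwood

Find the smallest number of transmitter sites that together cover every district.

3

T1, T4, T8 together cover {West End, Old Town, Southbank, Parkview, Market, Midtown, Elmwood, Lakeshore, Hilltop, Northside, Eastgate, Riverside} — every district.
No 2 of the 9 transmitter sites cover everything (all 36 pairs fall short), so 3 is minimum.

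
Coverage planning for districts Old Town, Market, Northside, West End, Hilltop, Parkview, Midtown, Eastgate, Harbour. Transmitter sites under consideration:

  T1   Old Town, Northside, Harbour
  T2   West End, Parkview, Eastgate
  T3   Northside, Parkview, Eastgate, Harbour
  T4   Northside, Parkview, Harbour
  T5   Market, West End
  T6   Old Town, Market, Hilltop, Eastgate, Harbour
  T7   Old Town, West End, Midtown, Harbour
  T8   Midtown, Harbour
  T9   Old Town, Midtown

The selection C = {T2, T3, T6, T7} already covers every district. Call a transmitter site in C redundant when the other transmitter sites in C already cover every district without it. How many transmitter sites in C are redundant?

1

Drop T2: the rest still cover every district — redundant.
Drop T3: Northside uncovered — not redundant.
Drop T6: Market, Hilltop uncovered — not redundant.
Drop T7: Midtown uncovered — not redundant.
1 redundant: T2.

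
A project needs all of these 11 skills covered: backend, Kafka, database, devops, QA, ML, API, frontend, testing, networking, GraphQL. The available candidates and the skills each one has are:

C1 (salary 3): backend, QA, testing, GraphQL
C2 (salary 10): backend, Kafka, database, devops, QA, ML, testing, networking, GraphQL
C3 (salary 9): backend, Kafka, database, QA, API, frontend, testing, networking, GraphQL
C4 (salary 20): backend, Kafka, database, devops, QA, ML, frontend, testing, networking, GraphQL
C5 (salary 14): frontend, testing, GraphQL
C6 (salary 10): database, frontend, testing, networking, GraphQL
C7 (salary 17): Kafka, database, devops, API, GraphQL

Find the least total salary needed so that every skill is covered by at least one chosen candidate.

C2, C3 cover every skill at salary 10 + 9 = 19.
Any cover uses at least 2 candidates; among all covering selections none totals below 19.

19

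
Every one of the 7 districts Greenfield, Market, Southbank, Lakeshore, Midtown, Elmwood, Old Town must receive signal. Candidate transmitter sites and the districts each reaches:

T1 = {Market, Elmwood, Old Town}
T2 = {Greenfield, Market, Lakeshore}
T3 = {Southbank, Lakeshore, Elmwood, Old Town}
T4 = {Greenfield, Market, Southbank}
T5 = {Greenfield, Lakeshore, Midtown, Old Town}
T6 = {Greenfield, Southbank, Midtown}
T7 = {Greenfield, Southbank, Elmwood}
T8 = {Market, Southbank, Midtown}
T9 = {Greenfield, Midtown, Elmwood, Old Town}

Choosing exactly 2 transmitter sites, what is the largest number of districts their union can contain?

Choosing T1, T5 covers {Greenfield, Market, Lakeshore, Midtown, Elmwood, Old Town} — 6 districts.
No choice of 2 transmitter sites does better; here Southbank is left uncovered.

6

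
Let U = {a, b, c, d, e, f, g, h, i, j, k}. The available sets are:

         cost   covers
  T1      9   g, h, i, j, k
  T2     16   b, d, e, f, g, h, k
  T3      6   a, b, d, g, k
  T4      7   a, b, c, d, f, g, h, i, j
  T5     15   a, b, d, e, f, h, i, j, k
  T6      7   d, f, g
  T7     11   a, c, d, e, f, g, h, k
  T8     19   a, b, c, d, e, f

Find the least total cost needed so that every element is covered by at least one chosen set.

18

T4, T7 cover every element at cost 7 + 11 = 18.
Any cover uses at least 2 sets; among all covering selections none totals below 18.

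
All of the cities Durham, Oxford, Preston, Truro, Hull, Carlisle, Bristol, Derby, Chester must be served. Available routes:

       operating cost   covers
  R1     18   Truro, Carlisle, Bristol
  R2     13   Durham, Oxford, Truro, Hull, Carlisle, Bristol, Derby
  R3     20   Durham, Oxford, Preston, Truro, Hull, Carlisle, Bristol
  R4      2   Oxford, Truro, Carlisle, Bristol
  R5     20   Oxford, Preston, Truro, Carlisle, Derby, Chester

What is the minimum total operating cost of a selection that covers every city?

R2, R5 cover every city at operating cost 13 + 20 = 33.
Any cover uses at least 2 routes; among all covering selections none totals below 33.
Greedy by coverage-per-operating cost would pick R4, R2, R5 for 35 — worse than the optimum 33.

33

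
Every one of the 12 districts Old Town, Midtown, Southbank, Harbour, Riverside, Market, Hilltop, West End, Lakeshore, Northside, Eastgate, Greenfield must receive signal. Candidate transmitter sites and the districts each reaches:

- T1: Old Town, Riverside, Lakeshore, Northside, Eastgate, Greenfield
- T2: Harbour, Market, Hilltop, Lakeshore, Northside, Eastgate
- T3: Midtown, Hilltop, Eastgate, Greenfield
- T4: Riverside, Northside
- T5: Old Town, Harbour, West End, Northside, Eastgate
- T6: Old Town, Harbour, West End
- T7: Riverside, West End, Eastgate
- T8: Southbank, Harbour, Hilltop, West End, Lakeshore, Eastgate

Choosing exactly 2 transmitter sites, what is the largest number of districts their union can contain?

10

Choosing T1, T8 covers {Old Town, Southbank, Harbour, Riverside, Hilltop, West End, Lakeshore, Northside, Eastgate, Greenfield} — 10 districts.
No choice of 2 transmitter sites does better; here Midtown, Market are left uncovered.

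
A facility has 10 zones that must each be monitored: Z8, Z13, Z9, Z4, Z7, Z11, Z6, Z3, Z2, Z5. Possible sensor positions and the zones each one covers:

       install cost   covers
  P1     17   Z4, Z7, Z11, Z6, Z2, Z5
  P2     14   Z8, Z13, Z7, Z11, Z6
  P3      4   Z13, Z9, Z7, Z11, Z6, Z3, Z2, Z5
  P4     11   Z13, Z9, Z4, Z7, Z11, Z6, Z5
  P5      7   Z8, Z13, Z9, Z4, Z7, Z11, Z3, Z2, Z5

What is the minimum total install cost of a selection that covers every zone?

P3, P5 cover every zone at install cost 4 + 7 = 11.
Any cover uses at least 2 sensor positions; among all covering selections none totals below 11.

11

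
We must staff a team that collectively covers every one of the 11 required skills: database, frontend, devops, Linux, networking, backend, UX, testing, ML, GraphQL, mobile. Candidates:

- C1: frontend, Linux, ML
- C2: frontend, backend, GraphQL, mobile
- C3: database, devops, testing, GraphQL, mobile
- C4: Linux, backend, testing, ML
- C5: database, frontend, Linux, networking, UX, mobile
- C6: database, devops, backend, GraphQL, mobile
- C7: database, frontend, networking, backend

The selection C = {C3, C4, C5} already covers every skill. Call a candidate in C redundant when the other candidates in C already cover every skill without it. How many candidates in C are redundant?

0

Drop C3: devops, GraphQL uncovered — not redundant.
Drop C4: backend, ML uncovered — not redundant.
Drop C5: frontend, networking, UX uncovered — not redundant.
None of the candidates in C is redundant.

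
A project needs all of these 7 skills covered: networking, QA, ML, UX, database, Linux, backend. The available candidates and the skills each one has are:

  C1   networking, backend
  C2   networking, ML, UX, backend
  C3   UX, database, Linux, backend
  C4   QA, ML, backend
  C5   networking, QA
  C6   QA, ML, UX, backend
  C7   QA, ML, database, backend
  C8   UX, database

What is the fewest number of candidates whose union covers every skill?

3

C1, C3, C4 together cover {networking, QA, ML, UX, database, Linux, backend} — every skill.
No 2 of the 8 candidates cover everything (all 28 pairs fall short), so 3 is minimum.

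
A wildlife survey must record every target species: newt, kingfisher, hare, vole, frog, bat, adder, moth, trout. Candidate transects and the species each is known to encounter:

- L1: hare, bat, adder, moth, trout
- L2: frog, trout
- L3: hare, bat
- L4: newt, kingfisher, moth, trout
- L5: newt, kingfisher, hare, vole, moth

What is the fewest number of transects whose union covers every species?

L1, L2, L5 together cover {newt, kingfisher, hare, vole, frog, bat, adder, moth, trout} — every species.
No 2 of the 5 transects cover everything (all 10 pairs fall short), so 3 is minimum.

3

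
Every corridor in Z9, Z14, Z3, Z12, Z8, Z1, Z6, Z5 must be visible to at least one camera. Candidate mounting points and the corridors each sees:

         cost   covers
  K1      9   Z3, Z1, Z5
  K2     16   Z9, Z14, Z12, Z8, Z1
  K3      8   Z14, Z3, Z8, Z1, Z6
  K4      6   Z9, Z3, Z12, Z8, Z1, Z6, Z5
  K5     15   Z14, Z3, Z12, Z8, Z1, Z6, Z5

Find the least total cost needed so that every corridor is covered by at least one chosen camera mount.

K3, K4 cover every corridor at cost 8 + 6 = 14.
Any cover uses at least 2 camera mounts; among all covering selections none totals below 14.

14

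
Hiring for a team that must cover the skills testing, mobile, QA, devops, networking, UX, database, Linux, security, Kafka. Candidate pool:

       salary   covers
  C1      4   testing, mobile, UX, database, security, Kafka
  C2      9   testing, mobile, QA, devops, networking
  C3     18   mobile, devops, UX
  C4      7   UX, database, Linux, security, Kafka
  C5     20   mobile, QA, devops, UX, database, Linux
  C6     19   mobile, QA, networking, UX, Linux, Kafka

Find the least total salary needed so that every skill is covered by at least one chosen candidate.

16

C2, C4 cover every skill at salary 9 + 7 = 16.
Any cover uses at least 2 candidates; among all covering selections none totals below 16.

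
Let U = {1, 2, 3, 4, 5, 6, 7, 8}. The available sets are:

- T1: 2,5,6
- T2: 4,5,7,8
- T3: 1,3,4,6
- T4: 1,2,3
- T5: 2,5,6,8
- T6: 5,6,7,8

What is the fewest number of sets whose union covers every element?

3

T1, T2, T3 together cover {1, 2, 3, 4, 5, 6, 7, 8} — every element.
No 2 of the 6 sets cover everything (all 15 pairs fall short), so 3 is minimum.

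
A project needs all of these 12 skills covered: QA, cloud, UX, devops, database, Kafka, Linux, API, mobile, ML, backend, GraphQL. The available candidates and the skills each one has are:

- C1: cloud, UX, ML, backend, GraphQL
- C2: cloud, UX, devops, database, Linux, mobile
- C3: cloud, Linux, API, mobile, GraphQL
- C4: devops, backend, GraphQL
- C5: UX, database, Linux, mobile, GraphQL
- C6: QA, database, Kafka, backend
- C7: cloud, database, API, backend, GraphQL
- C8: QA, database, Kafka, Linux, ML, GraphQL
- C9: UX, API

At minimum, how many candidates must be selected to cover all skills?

3

C2, C7, C8 together cover {QA, cloud, UX, devops, database, Kafka, Linux, API, mobile, ML, backend, GraphQL} — every skill.
No 2 of the 9 candidates cover everything (all 36 pairs fall short), so 3 is minimum.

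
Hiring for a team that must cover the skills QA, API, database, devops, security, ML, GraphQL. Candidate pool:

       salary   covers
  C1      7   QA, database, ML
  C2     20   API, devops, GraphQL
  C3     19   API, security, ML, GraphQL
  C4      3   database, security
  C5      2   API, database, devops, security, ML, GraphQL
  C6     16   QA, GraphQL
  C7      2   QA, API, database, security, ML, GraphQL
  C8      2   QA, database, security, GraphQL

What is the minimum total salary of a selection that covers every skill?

4

C5, C7 cover every skill at salary 2 + 2 = 4.
Any cover uses at least 2 candidates; among all covering selections none totals below 4.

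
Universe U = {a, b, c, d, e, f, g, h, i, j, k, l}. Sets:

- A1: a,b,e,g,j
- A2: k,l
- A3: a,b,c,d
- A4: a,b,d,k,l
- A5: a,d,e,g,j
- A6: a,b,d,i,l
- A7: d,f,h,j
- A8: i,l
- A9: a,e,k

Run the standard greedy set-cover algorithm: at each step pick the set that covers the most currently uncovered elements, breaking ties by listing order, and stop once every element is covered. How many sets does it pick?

Pick 1: A1 covers 5 new elements (a, b, e, g, j).
Pick 2: A4 covers 3 new elements (d, k, l).
Pick 3: A7 covers 2 new elements (f, h).
Pick 4: A3 covers 1 new elements (c).
Pick 5: A6 covers 1 new elements (i).
Greedy uses 5 sets.

5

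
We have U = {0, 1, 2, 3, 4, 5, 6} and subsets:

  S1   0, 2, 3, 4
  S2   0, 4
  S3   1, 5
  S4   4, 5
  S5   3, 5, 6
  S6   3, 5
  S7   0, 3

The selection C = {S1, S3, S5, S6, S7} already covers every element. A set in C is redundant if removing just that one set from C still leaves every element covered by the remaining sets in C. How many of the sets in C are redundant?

Drop S1: 2, 4 uncovered — not redundant.
Drop S3: 1 uncovered — not redundant.
Drop S5: 6 uncovered — not redundant.
Drop S6: the rest still cover every element — redundant.
Drop S7: the rest still cover every element — redundant.
2 redundant: S6, S7.

2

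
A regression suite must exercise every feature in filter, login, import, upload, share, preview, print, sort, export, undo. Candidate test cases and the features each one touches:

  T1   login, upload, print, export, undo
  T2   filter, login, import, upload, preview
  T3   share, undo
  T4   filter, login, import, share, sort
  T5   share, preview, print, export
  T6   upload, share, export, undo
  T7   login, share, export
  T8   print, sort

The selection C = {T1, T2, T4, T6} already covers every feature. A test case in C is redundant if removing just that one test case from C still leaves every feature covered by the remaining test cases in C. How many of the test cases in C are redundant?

1

Drop T1: print uncovered — not redundant.
Drop T2: preview uncovered — not redundant.
Drop T4: sort uncovered — not redundant.
Drop T6: the rest still cover every feature — redundant.
1 redundant: T6.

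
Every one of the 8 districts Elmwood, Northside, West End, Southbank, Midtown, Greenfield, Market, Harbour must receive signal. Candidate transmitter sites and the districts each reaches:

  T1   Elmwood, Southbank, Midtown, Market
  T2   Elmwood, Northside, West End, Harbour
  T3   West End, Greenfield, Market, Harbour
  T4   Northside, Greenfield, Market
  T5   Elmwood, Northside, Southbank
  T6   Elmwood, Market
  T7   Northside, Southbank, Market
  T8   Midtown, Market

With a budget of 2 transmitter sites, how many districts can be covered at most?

Choosing T1, T2 covers {Elmwood, Northside, West End, Southbank, Midtown, Market, Harbour} — 7 districts.
No choice of 2 transmitter sites does better; here Greenfield is left uncovered.

7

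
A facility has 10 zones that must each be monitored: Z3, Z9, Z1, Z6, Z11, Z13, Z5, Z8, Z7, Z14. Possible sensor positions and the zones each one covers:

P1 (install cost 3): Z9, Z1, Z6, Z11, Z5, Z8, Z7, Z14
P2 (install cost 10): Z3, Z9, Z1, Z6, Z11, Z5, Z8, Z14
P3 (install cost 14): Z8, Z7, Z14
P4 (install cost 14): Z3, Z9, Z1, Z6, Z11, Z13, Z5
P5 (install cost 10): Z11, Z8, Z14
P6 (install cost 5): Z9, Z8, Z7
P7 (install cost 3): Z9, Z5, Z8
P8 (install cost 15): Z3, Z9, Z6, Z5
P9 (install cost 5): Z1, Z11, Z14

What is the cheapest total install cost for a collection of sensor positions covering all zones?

P1, P4 cover every zone at install cost 3 + 14 = 17.
Any cover uses at least 2 sensor positions; among all covering selections none totals below 17.

17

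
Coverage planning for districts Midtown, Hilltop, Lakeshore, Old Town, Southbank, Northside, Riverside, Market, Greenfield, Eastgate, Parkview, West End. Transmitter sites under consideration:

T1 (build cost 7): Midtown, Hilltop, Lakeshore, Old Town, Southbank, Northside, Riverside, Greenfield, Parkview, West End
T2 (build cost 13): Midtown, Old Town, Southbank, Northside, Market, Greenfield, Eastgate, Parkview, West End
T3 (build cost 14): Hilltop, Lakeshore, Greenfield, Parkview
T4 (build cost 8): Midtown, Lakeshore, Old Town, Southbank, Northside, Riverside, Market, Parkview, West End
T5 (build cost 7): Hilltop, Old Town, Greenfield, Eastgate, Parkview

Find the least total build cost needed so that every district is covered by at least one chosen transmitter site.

15

T4, T5 cover every district at build cost 8 + 7 = 15.
Any cover uses at least 2 transmitter sites; among all covering selections none totals below 15.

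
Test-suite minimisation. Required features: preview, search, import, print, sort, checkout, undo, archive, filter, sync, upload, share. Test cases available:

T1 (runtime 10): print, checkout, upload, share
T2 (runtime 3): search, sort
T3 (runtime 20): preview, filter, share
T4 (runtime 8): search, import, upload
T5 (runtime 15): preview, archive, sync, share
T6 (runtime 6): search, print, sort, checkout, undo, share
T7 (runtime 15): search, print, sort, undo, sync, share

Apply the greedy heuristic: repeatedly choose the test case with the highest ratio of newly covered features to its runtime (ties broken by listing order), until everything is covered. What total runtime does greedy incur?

49

Pick 1: T6 adds 6 new (search, print, sort, checkout, undo, share) at runtime 6 (ratio 6/6).
Pick 2: T4 adds 2 new (import, upload) at runtime 8 (ratio 2/8).
Pick 3: T5 adds 3 new (preview, archive, sync) at runtime 15 (ratio 3/15).
Pick 4: T3 adds 1 new (filter) at runtime 20 (ratio 1/20).
Greedy total runtime: 6 + 8 + 15 + 20 = 49.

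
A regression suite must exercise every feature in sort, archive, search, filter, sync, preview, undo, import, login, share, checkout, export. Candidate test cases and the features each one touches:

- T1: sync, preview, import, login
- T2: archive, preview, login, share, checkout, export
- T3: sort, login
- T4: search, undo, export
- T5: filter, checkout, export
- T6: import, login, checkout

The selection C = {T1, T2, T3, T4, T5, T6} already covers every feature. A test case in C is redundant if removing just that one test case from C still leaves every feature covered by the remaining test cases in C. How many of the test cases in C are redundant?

Drop T1: sync uncovered — not redundant.
Drop T2: archive, share uncovered — not redundant.
Drop T3: sort uncovered — not redundant.
Drop T4: search, undo uncovered — not redundant.
Drop T5: filter uncovered — not redundant.
Drop T6: the rest still cover every feature — redundant.
1 redundant: T6.

1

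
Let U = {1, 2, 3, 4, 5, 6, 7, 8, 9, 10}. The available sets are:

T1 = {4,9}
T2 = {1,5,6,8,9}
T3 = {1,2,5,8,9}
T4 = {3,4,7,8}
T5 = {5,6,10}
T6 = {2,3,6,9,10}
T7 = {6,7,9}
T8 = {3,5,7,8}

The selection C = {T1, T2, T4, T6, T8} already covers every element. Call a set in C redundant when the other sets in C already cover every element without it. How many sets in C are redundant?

Drop T1: the rest still cover every element — redundant.
Drop T2: 1 uncovered — not redundant.
Drop T4: the rest still cover every element — redundant.
Drop T6: 2, 10 uncovered — not redundant.
Drop T8: the rest still cover every element — redundant.
3 redundant: T1, T4, T8.

3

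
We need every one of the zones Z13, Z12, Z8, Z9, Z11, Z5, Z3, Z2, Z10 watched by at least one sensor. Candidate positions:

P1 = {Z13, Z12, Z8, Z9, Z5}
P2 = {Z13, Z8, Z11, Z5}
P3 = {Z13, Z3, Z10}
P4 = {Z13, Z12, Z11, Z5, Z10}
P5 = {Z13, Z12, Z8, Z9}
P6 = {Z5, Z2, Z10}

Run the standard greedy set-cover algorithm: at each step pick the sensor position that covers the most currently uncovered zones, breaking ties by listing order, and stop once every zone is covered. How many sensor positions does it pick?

Pick 1: P1 covers 5 new zones (Z13, Z12, Z8, Z9, Z5).
Pick 2: P3 covers 2 new zones (Z3, Z10).
Pick 3: P2 covers 1 new zones (Z11).
Pick 4: P6 covers 1 new zones (Z2).
Greedy uses 4 sensor positions.

4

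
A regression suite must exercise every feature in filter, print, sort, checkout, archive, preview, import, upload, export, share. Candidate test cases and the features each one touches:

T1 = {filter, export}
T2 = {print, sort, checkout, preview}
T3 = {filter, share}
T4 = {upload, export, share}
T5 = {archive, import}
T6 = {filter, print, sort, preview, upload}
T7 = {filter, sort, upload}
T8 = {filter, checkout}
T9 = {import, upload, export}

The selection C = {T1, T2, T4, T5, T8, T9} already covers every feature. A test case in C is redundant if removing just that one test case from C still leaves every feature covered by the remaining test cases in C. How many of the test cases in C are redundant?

Drop T1: the rest still cover every feature — redundant.
Drop T2: print, sort, preview uncovered — not redundant.
Drop T4: share uncovered — not redundant.
Drop T5: archive uncovered — not redundant.
Drop T8: the rest still cover every feature — redundant.
Drop T9: the rest still cover every feature — redundant.
3 redundant: T1, T8, T9.

3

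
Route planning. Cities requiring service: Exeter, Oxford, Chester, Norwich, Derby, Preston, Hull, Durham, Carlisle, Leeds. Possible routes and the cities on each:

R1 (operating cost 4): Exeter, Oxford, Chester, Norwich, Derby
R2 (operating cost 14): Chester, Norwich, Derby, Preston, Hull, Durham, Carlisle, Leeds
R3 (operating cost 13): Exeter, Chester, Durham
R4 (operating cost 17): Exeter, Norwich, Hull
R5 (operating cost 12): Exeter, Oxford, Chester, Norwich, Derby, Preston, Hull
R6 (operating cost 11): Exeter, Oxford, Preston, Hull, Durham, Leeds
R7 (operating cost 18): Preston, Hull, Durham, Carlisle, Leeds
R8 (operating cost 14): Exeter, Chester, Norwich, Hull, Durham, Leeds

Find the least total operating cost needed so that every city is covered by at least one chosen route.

R1, R2 cover every city at operating cost 4 + 14 = 18.
Any cover uses at least 2 routes; among all covering selections none totals below 18.

18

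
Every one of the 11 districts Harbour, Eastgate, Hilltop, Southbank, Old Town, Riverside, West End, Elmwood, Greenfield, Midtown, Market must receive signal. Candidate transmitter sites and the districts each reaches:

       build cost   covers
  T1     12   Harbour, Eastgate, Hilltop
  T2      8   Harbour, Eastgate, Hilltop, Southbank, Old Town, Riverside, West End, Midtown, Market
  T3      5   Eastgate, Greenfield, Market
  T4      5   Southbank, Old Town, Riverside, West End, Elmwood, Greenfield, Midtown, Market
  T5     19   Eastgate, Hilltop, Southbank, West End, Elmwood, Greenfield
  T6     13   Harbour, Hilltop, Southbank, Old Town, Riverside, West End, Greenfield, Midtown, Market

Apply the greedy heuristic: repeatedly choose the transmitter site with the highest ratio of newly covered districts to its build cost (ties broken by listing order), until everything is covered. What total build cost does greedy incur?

Pick 1: T4 adds 8 new (Southbank, Old Town, Riverside, West End, Elmwood, Greenfield, Midtown, Market) at build cost 5 (ratio 8/5).
Pick 2: T2 adds 3 new (Harbour, Eastgate, Hilltop) at build cost 8 (ratio 3/8).
Greedy total build cost: 5 + 8 = 13.

13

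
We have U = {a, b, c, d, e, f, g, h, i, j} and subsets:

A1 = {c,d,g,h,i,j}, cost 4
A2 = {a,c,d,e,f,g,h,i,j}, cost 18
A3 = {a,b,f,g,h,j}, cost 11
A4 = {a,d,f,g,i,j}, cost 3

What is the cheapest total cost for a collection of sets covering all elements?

A2, A3 cover every element at cost 18 + 11 = 29.
Any cover uses at least 2 sets; among all covering selections none totals below 29.
Greedy by coverage-per-cost would pick A4, A1, A3, A2 for 36 — worse than the optimum 29.

29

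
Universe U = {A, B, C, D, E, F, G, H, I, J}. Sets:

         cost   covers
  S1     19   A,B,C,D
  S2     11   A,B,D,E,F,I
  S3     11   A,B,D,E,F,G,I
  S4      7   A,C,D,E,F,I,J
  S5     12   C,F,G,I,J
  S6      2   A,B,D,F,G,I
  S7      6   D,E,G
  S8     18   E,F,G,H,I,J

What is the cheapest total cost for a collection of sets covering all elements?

S4, S6, S8 cover every element at cost 7 + 2 + 18 = 27.
Any cover uses at least 2 sets; among all covering selections none totals below 27.

27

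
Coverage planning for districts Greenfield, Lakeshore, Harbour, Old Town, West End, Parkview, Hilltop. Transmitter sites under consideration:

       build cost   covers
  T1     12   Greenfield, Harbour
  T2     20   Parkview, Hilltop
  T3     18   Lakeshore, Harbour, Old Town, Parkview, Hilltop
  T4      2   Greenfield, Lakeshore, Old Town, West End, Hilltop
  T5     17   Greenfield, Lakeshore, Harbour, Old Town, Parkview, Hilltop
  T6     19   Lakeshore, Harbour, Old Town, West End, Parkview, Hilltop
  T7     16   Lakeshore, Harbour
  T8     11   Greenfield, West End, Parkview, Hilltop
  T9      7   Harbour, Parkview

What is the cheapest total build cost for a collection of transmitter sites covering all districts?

9

T4, T9 cover every district at build cost 2 + 7 = 9.
Any cover uses at least 2 transmitter sites; among all covering selections none totals below 9.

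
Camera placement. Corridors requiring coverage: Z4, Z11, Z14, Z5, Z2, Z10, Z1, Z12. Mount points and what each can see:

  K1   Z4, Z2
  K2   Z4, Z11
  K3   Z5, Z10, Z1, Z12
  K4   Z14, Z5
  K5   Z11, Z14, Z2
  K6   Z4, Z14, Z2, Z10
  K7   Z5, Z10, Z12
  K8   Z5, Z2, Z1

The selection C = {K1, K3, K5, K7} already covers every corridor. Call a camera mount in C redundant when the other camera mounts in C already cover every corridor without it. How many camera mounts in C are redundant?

1

Drop K1: Z4 uncovered — not redundant.
Drop K3: Z1 uncovered — not redundant.
Drop K5: Z11, Z14 uncovered — not redundant.
Drop K7: the rest still cover every corridor — redundant.
1 redundant: K7.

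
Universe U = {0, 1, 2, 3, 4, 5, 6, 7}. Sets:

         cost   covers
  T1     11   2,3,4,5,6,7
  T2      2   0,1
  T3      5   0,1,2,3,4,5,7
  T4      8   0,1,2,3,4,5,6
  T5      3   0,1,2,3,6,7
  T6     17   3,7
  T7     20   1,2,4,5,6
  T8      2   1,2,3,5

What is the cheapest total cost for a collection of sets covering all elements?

T3, T5 cover every element at cost 5 + 3 = 8.
Any cover uses at least 2 sets; among all covering selections none totals below 8.

8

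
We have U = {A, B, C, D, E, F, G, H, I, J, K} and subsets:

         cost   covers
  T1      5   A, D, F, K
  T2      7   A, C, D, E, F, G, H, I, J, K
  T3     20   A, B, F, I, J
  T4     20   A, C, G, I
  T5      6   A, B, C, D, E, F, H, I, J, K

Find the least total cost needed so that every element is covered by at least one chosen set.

T2, T5 cover every element at cost 7 + 6 = 13.
Any cover uses at least 2 sets; among all covering selections none totals below 13.

13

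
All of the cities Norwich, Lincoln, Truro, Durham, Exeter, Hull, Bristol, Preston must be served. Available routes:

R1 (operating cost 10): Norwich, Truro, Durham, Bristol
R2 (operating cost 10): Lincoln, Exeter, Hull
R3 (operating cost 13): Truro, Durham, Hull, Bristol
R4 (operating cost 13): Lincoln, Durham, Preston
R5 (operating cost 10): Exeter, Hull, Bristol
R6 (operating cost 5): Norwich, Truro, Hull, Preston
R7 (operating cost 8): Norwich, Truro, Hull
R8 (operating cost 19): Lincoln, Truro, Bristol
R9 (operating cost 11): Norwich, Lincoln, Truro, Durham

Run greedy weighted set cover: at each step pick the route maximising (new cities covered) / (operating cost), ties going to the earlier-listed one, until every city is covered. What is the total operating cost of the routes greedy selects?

25

Pick 1: R6 adds 4 new (Norwich, Truro, Hull, Preston) at operating cost 5 (ratio 4/5).
Pick 2: R1 adds 2 new (Durham, Bristol) at operating cost 10 (ratio 2/10).
Pick 3: R2 adds 2 new (Lincoln, Exeter) at operating cost 10 (ratio 2/10).
Greedy total operating cost: 5 + 10 + 10 = 25.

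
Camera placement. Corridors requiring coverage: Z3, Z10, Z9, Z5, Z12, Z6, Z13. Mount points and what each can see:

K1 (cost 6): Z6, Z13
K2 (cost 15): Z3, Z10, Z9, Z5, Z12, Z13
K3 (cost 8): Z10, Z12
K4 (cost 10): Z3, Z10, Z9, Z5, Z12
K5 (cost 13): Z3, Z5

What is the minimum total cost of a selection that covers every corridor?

16

K1, K4 cover every corridor at cost 6 + 10 = 16.
Any cover uses at least 2 camera mounts; among all covering selections none totals below 16.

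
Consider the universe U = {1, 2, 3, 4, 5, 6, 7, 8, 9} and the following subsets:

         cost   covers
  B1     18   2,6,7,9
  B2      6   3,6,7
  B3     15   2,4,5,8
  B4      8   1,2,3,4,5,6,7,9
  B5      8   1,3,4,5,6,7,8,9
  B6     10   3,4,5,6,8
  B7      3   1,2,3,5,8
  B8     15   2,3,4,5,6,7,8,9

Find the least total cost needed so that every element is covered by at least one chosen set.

B4, B7 cover every element at cost 8 + 3 = 11.
Any cover uses at least 2 sets; among all covering selections none totals below 11.

11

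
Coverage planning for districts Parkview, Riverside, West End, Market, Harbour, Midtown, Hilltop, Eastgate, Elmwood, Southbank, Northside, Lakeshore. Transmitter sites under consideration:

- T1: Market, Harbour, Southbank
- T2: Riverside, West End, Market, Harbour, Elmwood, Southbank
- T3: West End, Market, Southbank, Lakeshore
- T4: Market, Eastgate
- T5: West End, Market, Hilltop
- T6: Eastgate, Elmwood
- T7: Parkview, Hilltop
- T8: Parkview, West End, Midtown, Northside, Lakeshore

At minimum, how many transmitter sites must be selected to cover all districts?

4

T2, T4, T5, T8 together cover {Parkview, Riverside, West End, Market, Harbour, Midtown, Hilltop, Eastgate, Elmwood, Southbank, Northside, Lakeshore} — every district.
No 3 of the 8 transmitter sites cover everything (all 56 triples fall short), so 4 is minimum.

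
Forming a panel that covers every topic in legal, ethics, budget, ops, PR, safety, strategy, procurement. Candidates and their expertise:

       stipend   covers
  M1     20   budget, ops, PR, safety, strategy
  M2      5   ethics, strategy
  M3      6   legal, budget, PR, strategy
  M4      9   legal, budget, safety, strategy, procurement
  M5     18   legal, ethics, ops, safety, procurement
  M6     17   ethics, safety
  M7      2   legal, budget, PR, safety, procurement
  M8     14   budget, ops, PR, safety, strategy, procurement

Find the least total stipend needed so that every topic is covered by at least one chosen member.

21

M2, M7, M8 cover every topic at stipend 5 + 2 + 14 = 21.
Any cover uses at least 2 members; among all covering selections none totals below 21.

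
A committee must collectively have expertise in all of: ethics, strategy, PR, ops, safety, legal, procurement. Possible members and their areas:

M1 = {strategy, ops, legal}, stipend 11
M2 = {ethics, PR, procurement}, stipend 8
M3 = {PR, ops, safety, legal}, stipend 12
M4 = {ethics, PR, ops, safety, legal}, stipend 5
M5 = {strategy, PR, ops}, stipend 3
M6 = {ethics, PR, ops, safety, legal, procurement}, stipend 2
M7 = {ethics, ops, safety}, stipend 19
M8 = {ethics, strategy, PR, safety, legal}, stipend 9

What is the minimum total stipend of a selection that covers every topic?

5

M5, M6 cover every topic at stipend 3 + 2 = 5.
Any cover uses at least 2 members; among all covering selections none totals below 5.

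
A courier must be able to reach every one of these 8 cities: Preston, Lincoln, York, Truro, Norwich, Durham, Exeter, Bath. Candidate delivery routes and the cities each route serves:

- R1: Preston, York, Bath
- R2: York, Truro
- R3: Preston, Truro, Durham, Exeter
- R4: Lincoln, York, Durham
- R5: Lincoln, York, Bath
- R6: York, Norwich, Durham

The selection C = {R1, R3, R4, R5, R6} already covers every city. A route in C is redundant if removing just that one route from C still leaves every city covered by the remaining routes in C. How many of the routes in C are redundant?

3

Drop R1: the rest still cover every city — redundant.
Drop R3: Truro, Exeter uncovered — not redundant.
Drop R4: the rest still cover every city — redundant.
Drop R5: the rest still cover every city — redundant.
Drop R6: Norwich uncovered — not redundant.
3 redundant: R1, R4, R5.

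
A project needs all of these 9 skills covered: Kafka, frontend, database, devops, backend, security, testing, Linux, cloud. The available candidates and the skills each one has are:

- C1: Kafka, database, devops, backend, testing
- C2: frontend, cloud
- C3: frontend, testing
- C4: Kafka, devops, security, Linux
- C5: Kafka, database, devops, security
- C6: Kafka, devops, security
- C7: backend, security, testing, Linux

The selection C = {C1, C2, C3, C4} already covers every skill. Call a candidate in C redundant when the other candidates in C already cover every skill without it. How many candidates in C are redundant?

1

Drop C1: database, backend uncovered — not redundant.
Drop C2: cloud uncovered — not redundant.
Drop C3: the rest still cover every skill — redundant.
Drop C4: security, Linux uncovered — not redundant.
1 redundant: C3.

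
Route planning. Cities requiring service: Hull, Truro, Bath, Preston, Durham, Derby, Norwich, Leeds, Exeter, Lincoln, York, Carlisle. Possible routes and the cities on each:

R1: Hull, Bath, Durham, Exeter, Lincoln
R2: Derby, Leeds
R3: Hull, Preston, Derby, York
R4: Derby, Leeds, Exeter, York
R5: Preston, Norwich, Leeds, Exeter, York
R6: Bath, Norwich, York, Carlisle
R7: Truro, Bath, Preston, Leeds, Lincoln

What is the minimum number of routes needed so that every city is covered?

4

R1, R2, R6, R7 together cover {Hull, Truro, Bath, Preston, Durham, Derby, Norwich, Leeds, Exeter, Lincoln, York, Carlisle} — every city.
No 3 of the 7 routes cover everything (all 35 triples fall short), so 4 is minimum.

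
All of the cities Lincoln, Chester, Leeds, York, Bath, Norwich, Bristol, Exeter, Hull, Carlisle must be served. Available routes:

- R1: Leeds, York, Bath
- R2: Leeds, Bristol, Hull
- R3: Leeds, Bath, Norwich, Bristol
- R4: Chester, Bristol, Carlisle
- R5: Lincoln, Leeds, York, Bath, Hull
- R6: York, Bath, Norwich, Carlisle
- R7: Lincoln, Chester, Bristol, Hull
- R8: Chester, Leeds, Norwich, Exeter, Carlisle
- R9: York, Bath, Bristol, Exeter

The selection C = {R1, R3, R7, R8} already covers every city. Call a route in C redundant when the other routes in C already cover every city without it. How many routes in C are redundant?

Drop R1: York uncovered — not redundant.
Drop R3: the rest still cover every city — redundant.
Drop R7: Lincoln, Hull uncovered — not redundant.
Drop R8: Exeter, Carlisle uncovered — not redundant.
1 redundant: R3.

1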